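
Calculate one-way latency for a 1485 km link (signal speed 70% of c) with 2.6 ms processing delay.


Speed = 0.7 * 3e5 km/s = 210000 km/s
Propagation delay = 1485 / 210000 = 0.0071 s = 7.0714 ms
Processing delay = 2.6 ms
Total one-way latency = 9.6714 ms


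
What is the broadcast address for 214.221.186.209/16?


Network: 214.221.0.0/16
Host bits = 16
Set all host bits to 1:
Broadcast: 214.221.255.255


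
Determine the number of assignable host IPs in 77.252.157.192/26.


Host bits = 32 - 26 = 6
Total addresses = 2^6 = 64
Usable = total - 2 (network and broadcast)
Usable hosts: 62


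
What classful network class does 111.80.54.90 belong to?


First octet: 111
Binary: 01101111
0xxxxxxx -> Class A (1-126)
Class A, default mask 255.0.0.0 (/8)


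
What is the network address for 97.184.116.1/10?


IP:   01100001.10111000.01110100.00000001
Mask: 11111111.11000000.00000000.00000000
AND operation:
Net:  01100001.10000000.00000000.00000000
Network: 97.128.0.0/10


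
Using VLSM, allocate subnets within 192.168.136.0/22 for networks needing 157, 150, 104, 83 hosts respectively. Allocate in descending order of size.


157 hosts -> /24 (254 usable): 192.168.136.0/24
150 hosts -> /24 (254 usable): 192.168.137.0/24
104 hosts -> /25 (126 usable): 192.168.138.0/25
83 hosts -> /25 (126 usable): 192.168.138.128/25
Allocation: 192.168.136.0/24 (157 hosts, 254 usable); 192.168.137.0/24 (150 hosts, 254 usable); 192.168.138.0/25 (104 hosts, 126 usable); 192.168.138.128/25 (83 hosts, 126 usable)


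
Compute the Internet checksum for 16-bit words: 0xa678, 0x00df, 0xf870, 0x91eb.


Sum all words (with carry folding):
+ 0xa678 = 0xa678
+ 0x00df = 0xa757
+ 0xf870 = 0x9fc8
+ 0x91eb = 0x31b4
One's complement: ~0x31b4
Checksum = 0xce4b


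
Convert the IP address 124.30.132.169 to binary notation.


124 = 01111100
30 = 00011110
132 = 10000100
169 = 10101001
Binary: 01111100.00011110.10000100.10101001


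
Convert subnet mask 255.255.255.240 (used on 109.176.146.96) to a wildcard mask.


Subnet mask: 255.255.255.240
Wildcard = 255.255.255.255 - subnet mask
255 - 255 = 0
255 - 255 = 0
255 - 255 = 0
255 - 240 = 15
Wildcard: 0.0.0.15


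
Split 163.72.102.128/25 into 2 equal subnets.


New prefix = 25 + 1 = 26
Each subnet has 64 addresses
  163.72.102.128/26
  163.72.102.192/26
Subnets: 163.72.102.128/26, 163.72.102.192/26


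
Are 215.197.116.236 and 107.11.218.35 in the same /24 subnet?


Mask: 255.255.255.0
215.197.116.236 AND mask = 215.197.116.0
107.11.218.35 AND mask = 107.11.218.0
No, different subnets (215.197.116.0 vs 107.11.218.0)


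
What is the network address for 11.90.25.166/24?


IP:   00001011.01011010.00011001.10100110
Mask: 11111111.11111111.11111111.00000000
AND operation:
Net:  00001011.01011010.00011001.00000000
Network: 11.90.25.0/24


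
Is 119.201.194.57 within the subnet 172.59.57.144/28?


Subnet network: 172.59.57.144
Test IP AND mask: 119.201.194.48
No, 119.201.194.57 is not in 172.59.57.144/28


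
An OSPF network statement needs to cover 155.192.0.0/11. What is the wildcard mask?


Subnet mask: 255.224.0.0
Wildcard = 255.255.255.255 - subnet mask
255 - 255 = 0
255 - 224 = 31
255 - 0 = 255
255 - 0 = 255
Wildcard: 0.31.255.255


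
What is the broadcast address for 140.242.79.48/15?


Network: 140.242.0.0/15
Host bits = 17
Set all host bits to 1:
Broadcast: 140.243.255.255


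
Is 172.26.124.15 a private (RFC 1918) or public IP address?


RFC 1918 private ranges:
  10.0.0.0/8 (10.0.0.0 - 10.255.255.255)
  172.16.0.0/12 (172.16.0.0 - 172.31.255.255)
  192.168.0.0/16 (192.168.0.0 - 192.168.255.255)
Private (in 172.16.0.0/12)


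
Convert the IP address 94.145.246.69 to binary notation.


94 = 01011110
145 = 10010001
246 = 11110110
69 = 01000101
Binary: 01011110.10010001.11110110.01000101


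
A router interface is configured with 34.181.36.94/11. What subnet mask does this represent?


/11 means 11 network bits, 21 host bits
Binary: 11111111111000000000000000000000
Mask: 255.224.0.0


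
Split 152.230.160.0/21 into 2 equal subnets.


New prefix = 21 + 1 = 22
Each subnet has 1024 addresses
  152.230.160.0/22
  152.230.164.0/22
Subnets: 152.230.160.0/22, 152.230.164.0/22


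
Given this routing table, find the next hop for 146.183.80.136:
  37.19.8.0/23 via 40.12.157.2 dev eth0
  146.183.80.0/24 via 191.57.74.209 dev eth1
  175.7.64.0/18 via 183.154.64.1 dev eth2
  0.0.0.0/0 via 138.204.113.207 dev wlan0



Longest prefix match for 146.183.80.136:
  /23 37.19.8.0: no
  /24 146.183.80.0: MATCH
  /18 175.7.64.0: no
  /0 0.0.0.0: MATCH
Selected: next-hop 191.57.74.209 via eth1 (matched /24)


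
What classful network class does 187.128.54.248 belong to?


First octet: 187
Binary: 10111011
10xxxxxx -> Class B (128-191)
Class B, default mask 255.255.0.0 (/16)


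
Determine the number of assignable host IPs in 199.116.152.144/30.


Host bits = 32 - 30 = 2
Total addresses = 2^2 = 4
Usable = total - 2 (network and broadcast)
Usable hosts: 2


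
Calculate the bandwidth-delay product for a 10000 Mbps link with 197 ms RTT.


BDP = bandwidth * RTT
= 10000 Mbps * 197 ms
= 10000 * 1e6 * 197 / 1000 bits
= 1970000000 bits
= 246250000 bytes
= 240478.5156 KB
BDP = 1970000000 bits (246250000 bytes)


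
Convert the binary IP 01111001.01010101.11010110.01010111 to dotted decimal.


01111001 = 121
01010101 = 85
11010110 = 214
01010111 = 87
IP: 121.85.214.87


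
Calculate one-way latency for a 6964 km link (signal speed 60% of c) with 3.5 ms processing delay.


Speed = 0.6 * 3e5 km/s = 180000 km/s
Propagation delay = 6964 / 180000 = 0.0387 s = 38.6889 ms
Processing delay = 3.5 ms
Total one-way latency = 42.1889 ms


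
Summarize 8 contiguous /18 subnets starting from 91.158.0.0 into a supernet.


Original prefix: /18
Number of subnets: 8 = 2^3
New prefix = 18 - 3 = 15
Supernet: 91.158.0.0/15


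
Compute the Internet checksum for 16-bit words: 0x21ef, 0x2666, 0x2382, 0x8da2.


Sum all words (with carry folding):
+ 0x21ef = 0x21ef
+ 0x2666 = 0x4855
+ 0x2382 = 0x6bd7
+ 0x8da2 = 0xf979
One's complement: ~0xf979
Checksum = 0x0686


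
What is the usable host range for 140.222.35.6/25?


Network: 140.222.35.0
Broadcast: 140.222.35.127
First usable = network + 1
Last usable = broadcast - 1
Range: 140.222.35.1 to 140.222.35.126


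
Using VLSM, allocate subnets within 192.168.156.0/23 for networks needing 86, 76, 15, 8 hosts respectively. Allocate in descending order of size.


86 hosts -> /25 (126 usable): 192.168.156.0/25
76 hosts -> /25 (126 usable): 192.168.156.128/25
15 hosts -> /27 (30 usable): 192.168.157.0/27
8 hosts -> /28 (14 usable): 192.168.157.32/28
Allocation: 192.168.156.0/25 (86 hosts, 126 usable); 192.168.156.128/25 (76 hosts, 126 usable); 192.168.157.0/27 (15 hosts, 30 usable); 192.168.157.32/28 (8 hosts, 14 usable)


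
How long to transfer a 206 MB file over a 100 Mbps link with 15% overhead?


Effective throughput = 100 * (1 - 15/100) = 85 Mbps
File size in Mb = 206 * 8 = 1648 Mb
Time = 1648 / 85
Time = 19.3882 seconds


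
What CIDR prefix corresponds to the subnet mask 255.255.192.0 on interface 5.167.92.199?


Binary: 11111111.11111111.11000000.00000000
Count leading 1s
Prefix: /18


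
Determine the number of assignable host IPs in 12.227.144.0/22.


Host bits = 32 - 22 = 10
Total addresses = 2^10 = 1024
Usable = total - 2 (network and broadcast)
Usable hosts: 1022


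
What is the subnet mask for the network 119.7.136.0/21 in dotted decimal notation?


/21 means 21 network bits, 11 host bits
Binary: 11111111111111111111100000000000
Mask: 255.255.248.0


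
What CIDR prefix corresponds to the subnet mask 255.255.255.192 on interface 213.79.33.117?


Binary: 11111111.11111111.11111111.11000000
Count leading 1s
Prefix: /26


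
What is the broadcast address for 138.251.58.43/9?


Network: 138.128.0.0/9
Host bits = 23
Set all host bits to 1:
Broadcast: 138.255.255.255


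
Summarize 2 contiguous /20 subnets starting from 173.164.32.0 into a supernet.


Original prefix: /20
Number of subnets: 2 = 2^1
New prefix = 20 - 1 = 19
Supernet: 173.164.32.0/19


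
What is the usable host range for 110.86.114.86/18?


Network: 110.86.64.0
Broadcast: 110.86.127.255
First usable = network + 1
Last usable = broadcast - 1
Range: 110.86.64.1 to 110.86.127.254


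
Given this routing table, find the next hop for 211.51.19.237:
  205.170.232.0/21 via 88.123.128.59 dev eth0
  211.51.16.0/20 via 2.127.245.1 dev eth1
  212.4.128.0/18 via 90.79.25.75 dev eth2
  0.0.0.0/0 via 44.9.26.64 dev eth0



Longest prefix match for 211.51.19.237:
  /21 205.170.232.0: no
  /20 211.51.16.0: MATCH
  /18 212.4.128.0: no
  /0 0.0.0.0: MATCH
Selected: next-hop 2.127.245.1 via eth1 (matched /20)


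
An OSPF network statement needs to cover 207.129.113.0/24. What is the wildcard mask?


Subnet mask: 255.255.255.0
Wildcard = 255.255.255.255 - subnet mask
255 - 255 = 0
255 - 255 = 0
255 - 255 = 0
255 - 0 = 255
Wildcard: 0.0.0.255


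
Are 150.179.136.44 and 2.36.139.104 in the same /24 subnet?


Mask: 255.255.255.0
150.179.136.44 AND mask = 150.179.136.0
2.36.139.104 AND mask = 2.36.139.0
No, different subnets (150.179.136.0 vs 2.36.139.0)


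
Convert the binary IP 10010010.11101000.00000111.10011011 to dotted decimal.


10010010 = 146
11101000 = 232
00000111 = 7
10011011 = 155
IP: 146.232.7.155


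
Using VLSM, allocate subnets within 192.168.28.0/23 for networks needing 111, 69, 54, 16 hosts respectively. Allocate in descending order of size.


111 hosts -> /25 (126 usable): 192.168.28.0/25
69 hosts -> /25 (126 usable): 192.168.28.128/25
54 hosts -> /26 (62 usable): 192.168.29.0/26
16 hosts -> /27 (30 usable): 192.168.29.64/27
Allocation: 192.168.28.0/25 (111 hosts, 126 usable); 192.168.28.128/25 (69 hosts, 126 usable); 192.168.29.0/26 (54 hosts, 62 usable); 192.168.29.64/27 (16 hosts, 30 usable)


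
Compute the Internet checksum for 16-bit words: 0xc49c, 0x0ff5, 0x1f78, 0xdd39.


Sum all words (with carry folding):
+ 0xc49c = 0xc49c
+ 0x0ff5 = 0xd491
+ 0x1f78 = 0xf409
+ 0xdd39 = 0xd143
One's complement: ~0xd143
Checksum = 0x2ebc


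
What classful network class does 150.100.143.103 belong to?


First octet: 150
Binary: 10010110
10xxxxxx -> Class B (128-191)
Class B, default mask 255.255.0.0 (/16)


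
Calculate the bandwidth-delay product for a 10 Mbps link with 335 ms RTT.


BDP = bandwidth * RTT
= 10 Mbps * 335 ms
= 10 * 1e6 * 335 / 1000 bits
= 3350000 bits
= 418750 bytes
= 408.9355 KB
BDP = 3350000 bits (418750 bytes)


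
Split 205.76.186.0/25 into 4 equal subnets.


New prefix = 25 + 2 = 27
Each subnet has 32 addresses
  205.76.186.0/27
  205.76.186.32/27
  205.76.186.64/27
  205.76.186.96/27
Subnets: 205.76.186.0/27, 205.76.186.32/27, 205.76.186.64/27, 205.76.186.96/27


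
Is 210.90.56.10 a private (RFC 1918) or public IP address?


RFC 1918 private ranges:
  10.0.0.0/8 (10.0.0.0 - 10.255.255.255)
  172.16.0.0/12 (172.16.0.0 - 172.31.255.255)
  192.168.0.0/16 (192.168.0.0 - 192.168.255.255)
Public (not in any RFC 1918 range)


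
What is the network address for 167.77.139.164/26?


IP:   10100111.01001101.10001011.10100100
Mask: 11111111.11111111.11111111.11000000
AND operation:
Net:  10100111.01001101.10001011.10000000
Network: 167.77.139.128/26


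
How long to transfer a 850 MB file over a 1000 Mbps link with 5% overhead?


Effective throughput = 1000 * (1 - 5/100) = 950 Mbps
File size in Mb = 850 * 8 = 6800 Mb
Time = 6800 / 950
Time = 7.1579 seconds


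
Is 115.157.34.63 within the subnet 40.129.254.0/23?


Subnet network: 40.129.254.0
Test IP AND mask: 115.157.34.0
No, 115.157.34.63 is not in 40.129.254.0/23


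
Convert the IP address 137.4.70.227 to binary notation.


137 = 10001001
4 = 00000100
70 = 01000110
227 = 11100011
Binary: 10001001.00000100.01000110.11100011


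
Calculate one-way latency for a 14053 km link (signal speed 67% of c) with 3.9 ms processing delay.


Speed = 0.67 * 3e5 km/s = 201000 km/s
Propagation delay = 14053 / 201000 = 0.0699 s = 69.9154 ms
Processing delay = 3.9 ms
Total one-way latency = 73.8154 ms


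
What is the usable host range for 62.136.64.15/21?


Network: 62.136.64.0
Broadcast: 62.136.71.255
First usable = network + 1
Last usable = broadcast - 1
Range: 62.136.64.1 to 62.136.71.254


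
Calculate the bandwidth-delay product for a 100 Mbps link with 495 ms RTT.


BDP = bandwidth * RTT
= 100 Mbps * 495 ms
= 100 * 1e6 * 495 / 1000 bits
= 49500000 bits
= 6187500 bytes
= 6042.4805 KB
BDP = 49500000 bits (6187500 bytes)


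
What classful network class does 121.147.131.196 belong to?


First octet: 121
Binary: 01111001
0xxxxxxx -> Class A (1-126)
Class A, default mask 255.0.0.0 (/8)


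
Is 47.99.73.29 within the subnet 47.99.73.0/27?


Subnet network: 47.99.73.0
Test IP AND mask: 47.99.73.0
Yes, 47.99.73.29 is in 47.99.73.0/27


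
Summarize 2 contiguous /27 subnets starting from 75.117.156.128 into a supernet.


Original prefix: /27
Number of subnets: 2 = 2^1
New prefix = 27 - 1 = 26
Supernet: 75.117.156.128/26


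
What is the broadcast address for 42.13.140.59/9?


Network: 42.0.0.0/9
Host bits = 23
Set all host bits to 1:
Broadcast: 42.127.255.255


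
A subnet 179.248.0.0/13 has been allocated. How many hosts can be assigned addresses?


Host bits = 32 - 13 = 19
Total addresses = 2^19 = 524288
Usable = total - 2 (network and broadcast)
Usable hosts: 524286


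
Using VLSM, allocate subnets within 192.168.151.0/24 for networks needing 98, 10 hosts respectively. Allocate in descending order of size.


98 hosts -> /25 (126 usable): 192.168.151.0/25
10 hosts -> /28 (14 usable): 192.168.151.128/28
Allocation: 192.168.151.0/25 (98 hosts, 126 usable); 192.168.151.128/28 (10 hosts, 14 usable)


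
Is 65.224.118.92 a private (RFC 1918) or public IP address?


RFC 1918 private ranges:
  10.0.0.0/8 (10.0.0.0 - 10.255.255.255)
  172.16.0.0/12 (172.16.0.0 - 172.31.255.255)
  192.168.0.0/16 (192.168.0.0 - 192.168.255.255)
Public (not in any RFC 1918 range)


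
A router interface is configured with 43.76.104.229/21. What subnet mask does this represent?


/21 means 21 network bits, 11 host bits
Binary: 11111111111111111111100000000000
Mask: 255.255.248.0


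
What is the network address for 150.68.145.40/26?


IP:   10010110.01000100.10010001.00101000
Mask: 11111111.11111111.11111111.11000000
AND operation:
Net:  10010110.01000100.10010001.00000000
Network: 150.68.145.0/26


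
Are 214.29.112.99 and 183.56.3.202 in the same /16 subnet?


Mask: 255.255.0.0
214.29.112.99 AND mask = 214.29.0.0
183.56.3.202 AND mask = 183.56.0.0
No, different subnets (214.29.0.0 vs 183.56.0.0)


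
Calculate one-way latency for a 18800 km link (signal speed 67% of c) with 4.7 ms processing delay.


Speed = 0.67 * 3e5 km/s = 201000 km/s
Propagation delay = 18800 / 201000 = 0.0935 s = 93.5323 ms
Processing delay = 4.7 ms
Total one-way latency = 98.2323 ms


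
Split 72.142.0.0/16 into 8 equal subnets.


New prefix = 16 + 3 = 19
Each subnet has 8192 addresses
  72.142.0.0/19
  72.142.32.0/19
  72.142.64.0/19
  72.142.96.0/19
  72.142.128.0/19
  72.142.160.0/19
  72.142.192.0/19
  72.142.224.0/19
Subnets: 72.142.0.0/19, 72.142.32.0/19, 72.142.64.0/19, 72.142.96.0/19, 72.142.128.0/19, 72.142.160.0/19, 72.142.192.0/19, 72.142.224.0/19


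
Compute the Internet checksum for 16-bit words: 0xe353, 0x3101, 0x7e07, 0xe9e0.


Sum all words (with carry folding):
+ 0xe353 = 0xe353
+ 0x3101 = 0x1455
+ 0x7e07 = 0x925c
+ 0xe9e0 = 0x7c3d
One's complement: ~0x7c3d
Checksum = 0x83c2


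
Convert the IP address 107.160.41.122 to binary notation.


107 = 01101011
160 = 10100000
41 = 00101001
122 = 01111010
Binary: 01101011.10100000.00101001.01111010


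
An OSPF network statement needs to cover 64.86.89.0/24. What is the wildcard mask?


Subnet mask: 255.255.255.0
Wildcard = 255.255.255.255 - subnet mask
255 - 255 = 0
255 - 255 = 0
255 - 255 = 0
255 - 0 = 255
Wildcard: 0.0.0.255


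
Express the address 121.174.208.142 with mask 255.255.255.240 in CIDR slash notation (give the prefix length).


Binary: 11111111.11111111.11111111.11110000
Count leading 1s
Prefix: /28


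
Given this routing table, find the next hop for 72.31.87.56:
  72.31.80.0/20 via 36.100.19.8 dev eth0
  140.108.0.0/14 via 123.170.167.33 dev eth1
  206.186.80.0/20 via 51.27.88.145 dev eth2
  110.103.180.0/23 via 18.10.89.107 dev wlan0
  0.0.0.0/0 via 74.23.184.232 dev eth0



Longest prefix match for 72.31.87.56:
  /20 72.31.80.0: MATCH
  /14 140.108.0.0: no
  /20 206.186.80.0: no
  /23 110.103.180.0: no
  /0 0.0.0.0: MATCH
Selected: next-hop 36.100.19.8 via eth0 (matched /20)


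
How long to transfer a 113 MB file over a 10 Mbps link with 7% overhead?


Effective throughput = 10 * (1 - 7/100) = 9.3 Mbps
File size in Mb = 113 * 8 = 904 Mb
Time = 904 / 9.3
Time = 97.2043 seconds


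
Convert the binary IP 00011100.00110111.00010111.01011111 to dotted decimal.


00011100 = 28
00110111 = 55
00010111 = 23
01011111 = 95
IP: 28.55.23.95


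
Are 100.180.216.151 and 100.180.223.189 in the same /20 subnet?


Mask: 255.255.240.0
100.180.216.151 AND mask = 100.180.208.0
100.180.223.189 AND mask = 100.180.208.0
Yes, same subnet (100.180.208.0)


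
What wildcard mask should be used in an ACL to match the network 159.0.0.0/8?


Subnet mask: 255.0.0.0
Wildcard = 255.255.255.255 - subnet mask
255 - 255 = 0
255 - 0 = 255
255 - 0 = 255
255 - 0 = 255
Wildcard: 0.255.255.255


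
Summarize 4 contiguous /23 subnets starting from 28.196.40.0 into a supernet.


Original prefix: /23
Number of subnets: 4 = 2^2
New prefix = 23 - 2 = 21
Supernet: 28.196.40.0/21


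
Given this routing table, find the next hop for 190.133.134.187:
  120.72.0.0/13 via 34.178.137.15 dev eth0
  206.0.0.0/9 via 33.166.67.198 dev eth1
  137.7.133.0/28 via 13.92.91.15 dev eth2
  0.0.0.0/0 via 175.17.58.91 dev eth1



Longest prefix match for 190.133.134.187:
  /13 120.72.0.0: no
  /9 206.0.0.0: no
  /28 137.7.133.0: no
  /0 0.0.0.0: MATCH
Selected: next-hop 175.17.58.91 via eth1 (matched /0)


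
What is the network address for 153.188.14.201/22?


IP:   10011001.10111100.00001110.11001001
Mask: 11111111.11111111.11111100.00000000
AND operation:
Net:  10011001.10111100.00001100.00000000
Network: 153.188.12.0/22


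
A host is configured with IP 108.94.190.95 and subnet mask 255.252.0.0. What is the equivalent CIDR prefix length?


Binary: 11111111.11111100.00000000.00000000
Count leading 1s
Prefix: /14


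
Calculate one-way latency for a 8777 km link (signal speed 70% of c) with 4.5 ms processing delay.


Speed = 0.7 * 3e5 km/s = 210000 km/s
Propagation delay = 8777 / 210000 = 0.0418 s = 41.7952 ms
Processing delay = 4.5 ms
Total one-way latency = 46.2952 ms


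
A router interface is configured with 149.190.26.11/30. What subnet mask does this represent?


/30 means 30 network bits, 2 host bits
Binary: 11111111111111111111111111111100
Mask: 255.255.255.252


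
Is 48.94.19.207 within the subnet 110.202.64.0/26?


Subnet network: 110.202.64.0
Test IP AND mask: 48.94.19.192
No, 48.94.19.207 is not in 110.202.64.0/26


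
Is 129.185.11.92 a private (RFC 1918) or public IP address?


RFC 1918 private ranges:
  10.0.0.0/8 (10.0.0.0 - 10.255.255.255)
  172.16.0.0/12 (172.16.0.0 - 172.31.255.255)
  192.168.0.0/16 (192.168.0.0 - 192.168.255.255)
Public (not in any RFC 1918 range)


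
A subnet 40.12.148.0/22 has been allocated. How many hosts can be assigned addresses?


Host bits = 32 - 22 = 10
Total addresses = 2^10 = 1024
Usable = total - 2 (network and broadcast)
Usable hosts: 1022


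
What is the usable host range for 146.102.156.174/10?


Network: 146.64.0.0
Broadcast: 146.127.255.255
First usable = network + 1
Last usable = broadcast - 1
Range: 146.64.0.1 to 146.127.255.254


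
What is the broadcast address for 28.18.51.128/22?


Network: 28.18.48.0/22
Host bits = 10
Set all host bits to 1:
Broadcast: 28.18.51.255


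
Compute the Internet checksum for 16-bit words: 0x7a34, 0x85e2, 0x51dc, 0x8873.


Sum all words (with carry folding):
+ 0x7a34 = 0x7a34
+ 0x85e2 = 0x0017
+ 0x51dc = 0x51f3
+ 0x8873 = 0xda66
One's complement: ~0xda66
Checksum = 0x2599


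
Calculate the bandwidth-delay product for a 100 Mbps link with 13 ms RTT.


BDP = bandwidth * RTT
= 100 Mbps * 13 ms
= 100 * 1e6 * 13 / 1000 bits
= 1300000 bits
= 162500 bytes
= 158.6914 KB
BDP = 1300000 bits (162500 bytes)


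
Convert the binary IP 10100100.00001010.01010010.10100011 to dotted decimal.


10100100 = 164
00001010 = 10
01010010 = 82
10100011 = 163
IP: 164.10.82.163


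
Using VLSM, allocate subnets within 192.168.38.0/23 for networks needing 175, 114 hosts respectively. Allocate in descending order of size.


175 hosts -> /24 (254 usable): 192.168.38.0/24
114 hosts -> /25 (126 usable): 192.168.39.0/25
Allocation: 192.168.38.0/24 (175 hosts, 254 usable); 192.168.39.0/25 (114 hosts, 126 usable)


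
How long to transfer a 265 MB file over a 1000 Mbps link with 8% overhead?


Effective throughput = 1000 * (1 - 8/100) = 920 Mbps
File size in Mb = 265 * 8 = 2120 Mb
Time = 2120 / 920
Time = 2.3043 seconds


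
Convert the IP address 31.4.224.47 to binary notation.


31 = 00011111
4 = 00000100
224 = 11100000
47 = 00101111
Binary: 00011111.00000100.11100000.00101111


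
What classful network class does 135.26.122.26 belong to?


First octet: 135
Binary: 10000111
10xxxxxx -> Class B (128-191)
Class B, default mask 255.255.0.0 (/16)


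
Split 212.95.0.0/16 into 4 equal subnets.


New prefix = 16 + 2 = 18
Each subnet has 16384 addresses
  212.95.0.0/18
  212.95.64.0/18
  212.95.128.0/18
  212.95.192.0/18
Subnets: 212.95.0.0/18, 212.95.64.0/18, 212.95.128.0/18, 212.95.192.0/18


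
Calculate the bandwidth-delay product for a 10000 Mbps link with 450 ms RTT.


BDP = bandwidth * RTT
= 10000 Mbps * 450 ms
= 10000 * 1e6 * 450 / 1000 bits
= 4500000000 bits
= 562500000 bytes
= 549316.4062 KB
BDP = 4500000000 bits (562500000 bytes)


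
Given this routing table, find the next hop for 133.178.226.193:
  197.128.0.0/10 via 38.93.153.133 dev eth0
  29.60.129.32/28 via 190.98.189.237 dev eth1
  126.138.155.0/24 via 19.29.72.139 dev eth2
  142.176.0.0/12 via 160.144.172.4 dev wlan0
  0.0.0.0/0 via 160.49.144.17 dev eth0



Longest prefix match for 133.178.226.193:
  /10 197.128.0.0: no
  /28 29.60.129.32: no
  /24 126.138.155.0: no
  /12 142.176.0.0: no
  /0 0.0.0.0: MATCH
Selected: next-hop 160.49.144.17 via eth0 (matched /0)


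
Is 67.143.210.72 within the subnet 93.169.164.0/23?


Subnet network: 93.169.164.0
Test IP AND mask: 67.143.210.0
No, 67.143.210.72 is not in 93.169.164.0/23


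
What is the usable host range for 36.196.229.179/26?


Network: 36.196.229.128
Broadcast: 36.196.229.191
First usable = network + 1
Last usable = broadcast - 1
Range: 36.196.229.129 to 36.196.229.190


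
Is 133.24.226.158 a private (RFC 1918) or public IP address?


RFC 1918 private ranges:
  10.0.0.0/8 (10.0.0.0 - 10.255.255.255)
  172.16.0.0/12 (172.16.0.0 - 172.31.255.255)
  192.168.0.0/16 (192.168.0.0 - 192.168.255.255)
Public (not in any RFC 1918 range)


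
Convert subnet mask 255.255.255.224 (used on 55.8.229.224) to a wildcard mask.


Subnet mask: 255.255.255.224
Wildcard = 255.255.255.255 - subnet mask
255 - 255 = 0
255 - 255 = 0
255 - 255 = 0
255 - 224 = 31
Wildcard: 0.0.0.31


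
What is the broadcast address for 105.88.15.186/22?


Network: 105.88.12.0/22
Host bits = 10
Set all host bits to 1:
Broadcast: 105.88.15.255


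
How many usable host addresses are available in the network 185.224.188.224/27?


Host bits = 32 - 27 = 5
Total addresses = 2^5 = 32
Usable = total - 2 (network and broadcast)
Usable hosts: 30


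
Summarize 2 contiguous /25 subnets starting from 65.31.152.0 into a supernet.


Original prefix: /25
Number of subnets: 2 = 2^1
New prefix = 25 - 1 = 24
Supernet: 65.31.152.0/24


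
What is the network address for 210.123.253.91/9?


IP:   11010010.01111011.11111101.01011011
Mask: 11111111.10000000.00000000.00000000
AND operation:
Net:  11010010.00000000.00000000.00000000
Network: 210.0.0.0/9


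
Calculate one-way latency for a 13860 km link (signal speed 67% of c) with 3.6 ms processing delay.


Speed = 0.67 * 3e5 km/s = 201000 km/s
Propagation delay = 13860 / 201000 = 0.069 s = 68.9552 ms
Processing delay = 3.6 ms
Total one-way latency = 72.5552 ms


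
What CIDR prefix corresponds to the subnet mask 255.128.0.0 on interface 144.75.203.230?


Binary: 11111111.10000000.00000000.00000000
Count leading 1s
Prefix: /9


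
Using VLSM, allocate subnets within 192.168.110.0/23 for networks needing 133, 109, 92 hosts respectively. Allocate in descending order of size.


133 hosts -> /24 (254 usable): 192.168.110.0/24
109 hosts -> /25 (126 usable): 192.168.111.0/25
92 hosts -> /25 (126 usable): 192.168.111.128/25
Allocation: 192.168.110.0/24 (133 hosts, 254 usable); 192.168.111.0/25 (109 hosts, 126 usable); 192.168.111.128/25 (92 hosts, 126 usable)


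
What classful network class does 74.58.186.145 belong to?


First octet: 74
Binary: 01001010
0xxxxxxx -> Class A (1-126)
Class A, default mask 255.0.0.0 (/8)


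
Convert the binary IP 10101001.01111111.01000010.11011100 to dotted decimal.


10101001 = 169
01111111 = 127
01000010 = 66
11011100 = 220
IP: 169.127.66.220


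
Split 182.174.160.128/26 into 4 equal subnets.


New prefix = 26 + 2 = 28
Each subnet has 16 addresses
  182.174.160.128/28
  182.174.160.144/28
  182.174.160.160/28
  182.174.160.176/28
Subnets: 182.174.160.128/28, 182.174.160.144/28, 182.174.160.160/28, 182.174.160.176/28


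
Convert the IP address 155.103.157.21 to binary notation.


155 = 10011011
103 = 01100111
157 = 10011101
21 = 00010101
Binary: 10011011.01100111.10011101.00010101


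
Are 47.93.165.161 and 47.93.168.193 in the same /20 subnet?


Mask: 255.255.240.0
47.93.165.161 AND mask = 47.93.160.0
47.93.168.193 AND mask = 47.93.160.0
Yes, same subnet (47.93.160.0)


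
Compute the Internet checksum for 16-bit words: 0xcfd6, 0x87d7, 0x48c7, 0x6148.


Sum all words (with carry folding):
+ 0xcfd6 = 0xcfd6
+ 0x87d7 = 0x57ae
+ 0x48c7 = 0xa075
+ 0x6148 = 0x01be
One's complement: ~0x01be
Checksum = 0xfe41


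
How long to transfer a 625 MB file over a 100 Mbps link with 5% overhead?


Effective throughput = 100 * (1 - 5/100) = 95 Mbps
File size in Mb = 625 * 8 = 5000 Mb
Time = 5000 / 95
Time = 52.6316 seconds


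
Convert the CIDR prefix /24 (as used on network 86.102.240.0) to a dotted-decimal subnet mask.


/24 means 24 network bits, 8 host bits
Binary: 11111111111111111111111100000000
Mask: 255.255.255.0


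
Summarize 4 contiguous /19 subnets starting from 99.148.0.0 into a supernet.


Original prefix: /19
Number of subnets: 4 = 2^2
New prefix = 19 - 2 = 17
Supernet: 99.148.0.0/17


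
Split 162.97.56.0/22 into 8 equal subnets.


New prefix = 22 + 3 = 25
Each subnet has 128 addresses
  162.97.56.0/25
  162.97.56.128/25
  162.97.57.0/25
  162.97.57.128/25
  162.97.58.0/25
  162.97.58.128/25
  162.97.59.0/25
  162.97.59.128/25
Subnets: 162.97.56.0/25, 162.97.56.128/25, 162.97.57.0/25, 162.97.57.128/25, 162.97.58.0/25, 162.97.58.128/25, 162.97.59.0/25, 162.97.59.128/25


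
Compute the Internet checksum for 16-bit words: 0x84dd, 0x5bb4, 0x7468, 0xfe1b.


Sum all words (with carry folding):
+ 0x84dd = 0x84dd
+ 0x5bb4 = 0xe091
+ 0x7468 = 0x54fa
+ 0xfe1b = 0x5316
One's complement: ~0x5316
Checksum = 0xace9


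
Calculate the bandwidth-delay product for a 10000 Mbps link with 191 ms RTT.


BDP = bandwidth * RTT
= 10000 Mbps * 191 ms
= 10000 * 1e6 * 191 / 1000 bits
= 1910000000 bits
= 238750000 bytes
= 233154.2969 KB
BDP = 1910000000 bits (238750000 bytes)


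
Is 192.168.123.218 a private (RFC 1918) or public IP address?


RFC 1918 private ranges:
  10.0.0.0/8 (10.0.0.0 - 10.255.255.255)
  172.16.0.0/12 (172.16.0.0 - 172.31.255.255)
  192.168.0.0/16 (192.168.0.0 - 192.168.255.255)
Private (in 192.168.0.0/16)


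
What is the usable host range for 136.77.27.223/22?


Network: 136.77.24.0
Broadcast: 136.77.27.255
First usable = network + 1
Last usable = broadcast - 1
Range: 136.77.24.1 to 136.77.27.254


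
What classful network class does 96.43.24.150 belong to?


First octet: 96
Binary: 01100000
0xxxxxxx -> Class A (1-126)
Class A, default mask 255.0.0.0 (/8)


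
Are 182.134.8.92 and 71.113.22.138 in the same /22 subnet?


Mask: 255.255.252.0
182.134.8.92 AND mask = 182.134.8.0
71.113.22.138 AND mask = 71.113.20.0
No, different subnets (182.134.8.0 vs 71.113.20.0)


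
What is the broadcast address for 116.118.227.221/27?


Network: 116.118.227.192/27
Host bits = 5
Set all host bits to 1:
Broadcast: 116.118.227.223


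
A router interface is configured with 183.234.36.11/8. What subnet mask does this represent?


/8 means 8 network bits, 24 host bits
Binary: 11111111000000000000000000000000
Mask: 255.0.0.0


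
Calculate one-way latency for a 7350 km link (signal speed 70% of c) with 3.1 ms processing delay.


Speed = 0.7 * 3e5 km/s = 210000 km/s
Propagation delay = 7350 / 210000 = 0.035 s = 35 ms
Processing delay = 3.1 ms
Total one-way latency = 38.1 ms


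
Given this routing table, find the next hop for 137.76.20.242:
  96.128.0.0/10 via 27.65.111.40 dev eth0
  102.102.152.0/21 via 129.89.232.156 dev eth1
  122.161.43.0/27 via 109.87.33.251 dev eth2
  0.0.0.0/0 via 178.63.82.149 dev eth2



Longest prefix match for 137.76.20.242:
  /10 96.128.0.0: no
  /21 102.102.152.0: no
  /27 122.161.43.0: no
  /0 0.0.0.0: MATCH
Selected: next-hop 178.63.82.149 via eth2 (matched /0)


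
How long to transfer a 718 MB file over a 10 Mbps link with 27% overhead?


Effective throughput = 10 * (1 - 27/100) = 7.3 Mbps
File size in Mb = 718 * 8 = 5744 Mb
Time = 5744 / 7.3
Time = 786.8493 seconds


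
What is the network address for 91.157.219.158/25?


IP:   01011011.10011101.11011011.10011110
Mask: 11111111.11111111.11111111.10000000
AND operation:
Net:  01011011.10011101.11011011.10000000
Network: 91.157.219.128/25


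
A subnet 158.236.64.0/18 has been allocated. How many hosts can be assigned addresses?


Host bits = 32 - 18 = 14
Total addresses = 2^14 = 16384
Usable = total - 2 (network and broadcast)
Usable hosts: 16382


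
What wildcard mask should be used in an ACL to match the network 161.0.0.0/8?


Subnet mask: 255.0.0.0
Wildcard = 255.255.255.255 - subnet mask
255 - 255 = 0
255 - 0 = 255
255 - 0 = 255
255 - 0 = 255
Wildcard: 0.255.255.255


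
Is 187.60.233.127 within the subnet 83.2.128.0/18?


Subnet network: 83.2.128.0
Test IP AND mask: 187.60.192.0
No, 187.60.233.127 is not in 83.2.128.0/18


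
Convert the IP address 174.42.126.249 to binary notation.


174 = 10101110
42 = 00101010
126 = 01111110
249 = 11111001
Binary: 10101110.00101010.01111110.11111001


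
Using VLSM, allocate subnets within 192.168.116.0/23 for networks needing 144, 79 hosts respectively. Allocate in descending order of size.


144 hosts -> /24 (254 usable): 192.168.116.0/24
79 hosts -> /25 (126 usable): 192.168.117.0/25
Allocation: 192.168.116.0/24 (144 hosts, 254 usable); 192.168.117.0/25 (79 hosts, 126 usable)


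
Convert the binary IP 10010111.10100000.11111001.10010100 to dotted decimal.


10010111 = 151
10100000 = 160
11111001 = 249
10010100 = 148
IP: 151.160.249.148


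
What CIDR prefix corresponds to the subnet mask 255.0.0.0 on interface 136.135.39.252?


Binary: 11111111.00000000.00000000.00000000
Count leading 1s
Prefix: /8


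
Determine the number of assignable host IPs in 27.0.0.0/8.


Host bits = 32 - 8 = 24
Total addresses = 2^24 = 16777216
Usable = total - 2 (network and broadcast)
Usable hosts: 16777214


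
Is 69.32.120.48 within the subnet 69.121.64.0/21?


Subnet network: 69.121.64.0
Test IP AND mask: 69.32.120.0
No, 69.32.120.48 is not in 69.121.64.0/21


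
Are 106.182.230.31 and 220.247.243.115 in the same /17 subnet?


Mask: 255.255.128.0
106.182.230.31 AND mask = 106.182.128.0
220.247.243.115 AND mask = 220.247.128.0
No, different subnets (106.182.128.0 vs 220.247.128.0)


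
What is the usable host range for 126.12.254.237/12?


Network: 126.0.0.0
Broadcast: 126.15.255.255
First usable = network + 1
Last usable = broadcast - 1
Range: 126.0.0.1 to 126.15.255.254


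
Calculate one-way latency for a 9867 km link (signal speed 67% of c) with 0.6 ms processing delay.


Speed = 0.67 * 3e5 km/s = 201000 km/s
Propagation delay = 9867 / 201000 = 0.0491 s = 49.0896 ms
Processing delay = 0.6 ms
Total one-way latency = 49.6896 ms


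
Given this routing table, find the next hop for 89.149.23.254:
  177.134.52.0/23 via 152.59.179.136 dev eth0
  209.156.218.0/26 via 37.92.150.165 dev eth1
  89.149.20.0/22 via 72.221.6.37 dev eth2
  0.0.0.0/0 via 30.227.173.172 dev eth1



Longest prefix match for 89.149.23.254:
  /23 177.134.52.0: no
  /26 209.156.218.0: no
  /22 89.149.20.0: MATCH
  /0 0.0.0.0: MATCH
Selected: next-hop 72.221.6.37 via eth2 (matched /22)


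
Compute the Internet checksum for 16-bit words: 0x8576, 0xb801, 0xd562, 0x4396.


Sum all words (with carry folding):
+ 0x8576 = 0x8576
+ 0xb801 = 0x3d78
+ 0xd562 = 0x12db
+ 0x4396 = 0x5671
One's complement: ~0x5671
Checksum = 0xa98e


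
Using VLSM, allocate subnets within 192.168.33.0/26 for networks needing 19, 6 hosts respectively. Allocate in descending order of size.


19 hosts -> /27 (30 usable): 192.168.33.0/27
6 hosts -> /29 (6 usable): 192.168.33.32/29
Allocation: 192.168.33.0/27 (19 hosts, 30 usable); 192.168.33.32/29 (6 hosts, 6 usable)


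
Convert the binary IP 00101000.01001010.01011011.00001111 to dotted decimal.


00101000 = 40
01001010 = 74
01011011 = 91
00001111 = 15
IP: 40.74.91.15


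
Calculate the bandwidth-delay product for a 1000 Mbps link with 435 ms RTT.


BDP = bandwidth * RTT
= 1000 Mbps * 435 ms
= 1000 * 1e6 * 435 / 1000 bits
= 435000000 bits
= 54375000 bytes
= 53100.5859 KB
BDP = 435000000 bits (54375000 bytes)


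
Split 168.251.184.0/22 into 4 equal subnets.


New prefix = 22 + 2 = 24
Each subnet has 256 addresses
  168.251.184.0/24
  168.251.185.0/24
  168.251.186.0/24
  168.251.187.0/24
Subnets: 168.251.184.0/24, 168.251.185.0/24, 168.251.186.0/24, 168.251.187.0/24


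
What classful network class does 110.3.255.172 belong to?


First octet: 110
Binary: 01101110
0xxxxxxx -> Class A (1-126)
Class A, default mask 255.0.0.0 (/8)


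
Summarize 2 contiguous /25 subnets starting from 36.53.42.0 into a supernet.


Original prefix: /25
Number of subnets: 2 = 2^1
New prefix = 25 - 1 = 24
Supernet: 36.53.42.0/24


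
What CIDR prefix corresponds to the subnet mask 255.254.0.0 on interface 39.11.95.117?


Binary: 11111111.11111110.00000000.00000000
Count leading 1s
Prefix: /15


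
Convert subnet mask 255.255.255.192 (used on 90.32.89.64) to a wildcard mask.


Subnet mask: 255.255.255.192
Wildcard = 255.255.255.255 - subnet mask
255 - 255 = 0
255 - 255 = 0
255 - 255 = 0
255 - 192 = 63
Wildcard: 0.0.0.63


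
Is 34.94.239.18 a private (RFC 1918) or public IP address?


RFC 1918 private ranges:
  10.0.0.0/8 (10.0.0.0 - 10.255.255.255)
  172.16.0.0/12 (172.16.0.0 - 172.31.255.255)
  192.168.0.0/16 (192.168.0.0 - 192.168.255.255)
Public (not in any RFC 1918 range)


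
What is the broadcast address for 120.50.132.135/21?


Network: 120.50.128.0/21
Host bits = 11
Set all host bits to 1:
Broadcast: 120.50.135.255


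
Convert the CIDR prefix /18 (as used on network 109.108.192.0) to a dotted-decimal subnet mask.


/18 means 18 network bits, 14 host bits
Binary: 11111111111111111100000000000000
Mask: 255.255.192.0


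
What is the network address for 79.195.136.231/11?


IP:   01001111.11000011.10001000.11100111
Mask: 11111111.11100000.00000000.00000000
AND operation:
Net:  01001111.11000000.00000000.00000000
Network: 79.192.0.0/11


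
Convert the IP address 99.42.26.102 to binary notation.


99 = 01100011
42 = 00101010
26 = 00011010
102 = 01100110
Binary: 01100011.00101010.00011010.01100110


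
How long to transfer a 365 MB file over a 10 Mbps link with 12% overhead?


Effective throughput = 10 * (1 - 12/100) = 8.8 Mbps
File size in Mb = 365 * 8 = 2920 Mb
Time = 2920 / 8.8
Time = 331.8182 seconds


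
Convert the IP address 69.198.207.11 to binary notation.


69 = 01000101
198 = 11000110
207 = 11001111
11 = 00001011
Binary: 01000101.11000110.11001111.00001011


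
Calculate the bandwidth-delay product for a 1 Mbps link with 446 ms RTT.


BDP = bandwidth * RTT
= 1 Mbps * 446 ms
= 1 * 1e6 * 446 / 1000 bits
= 446000 bits
= 55750 bytes
= 54.4434 KB
BDP = 446000 bits (55750 bytes)


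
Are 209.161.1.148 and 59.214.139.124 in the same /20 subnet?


Mask: 255.255.240.0
209.161.1.148 AND mask = 209.161.0.0
59.214.139.124 AND mask = 59.214.128.0
No, different subnets (209.161.0.0 vs 59.214.128.0)


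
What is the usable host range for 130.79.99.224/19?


Network: 130.79.96.0
Broadcast: 130.79.127.255
First usable = network + 1
Last usable = broadcast - 1
Range: 130.79.96.1 to 130.79.127.254


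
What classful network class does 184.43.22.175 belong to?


First octet: 184
Binary: 10111000
10xxxxxx -> Class B (128-191)
Class B, default mask 255.255.0.0 (/16)


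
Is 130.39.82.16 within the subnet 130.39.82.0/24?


Subnet network: 130.39.82.0
Test IP AND mask: 130.39.82.0
Yes, 130.39.82.16 is in 130.39.82.0/24


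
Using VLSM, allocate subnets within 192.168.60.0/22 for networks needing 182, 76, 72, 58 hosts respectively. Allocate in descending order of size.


182 hosts -> /24 (254 usable): 192.168.60.0/24
76 hosts -> /25 (126 usable): 192.168.61.0/25
72 hosts -> /25 (126 usable): 192.168.61.128/25
58 hosts -> /26 (62 usable): 192.168.62.0/26
Allocation: 192.168.60.0/24 (182 hosts, 254 usable); 192.168.61.0/25 (76 hosts, 126 usable); 192.168.61.128/25 (72 hosts, 126 usable); 192.168.62.0/26 (58 hosts, 62 usable)


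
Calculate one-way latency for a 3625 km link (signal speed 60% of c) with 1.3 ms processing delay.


Speed = 0.6 * 3e5 km/s = 180000 km/s
Propagation delay = 3625 / 180000 = 0.0201 s = 20.1389 ms
Processing delay = 1.3 ms
Total one-way latency = 21.4389 ms


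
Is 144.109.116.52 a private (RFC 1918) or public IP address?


RFC 1918 private ranges:
  10.0.0.0/8 (10.0.0.0 - 10.255.255.255)
  172.16.0.0/12 (172.16.0.0 - 172.31.255.255)
  192.168.0.0/16 (192.168.0.0 - 192.168.255.255)
Public (not in any RFC 1918 range)


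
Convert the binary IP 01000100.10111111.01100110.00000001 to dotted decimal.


01000100 = 68
10111111 = 191
01100110 = 102
00000001 = 1
IP: 68.191.102.1


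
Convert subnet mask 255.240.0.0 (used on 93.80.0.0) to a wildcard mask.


Subnet mask: 255.240.0.0
Wildcard = 255.255.255.255 - subnet mask
255 - 255 = 0
255 - 240 = 15
255 - 0 = 255
255 - 0 = 255
Wildcard: 0.15.255.255


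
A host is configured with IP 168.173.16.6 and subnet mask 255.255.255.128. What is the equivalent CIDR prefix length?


Binary: 11111111.11111111.11111111.10000000
Count leading 1s
Prefix: /25


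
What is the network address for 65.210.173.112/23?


IP:   01000001.11010010.10101101.01110000
Mask: 11111111.11111111.11111110.00000000
AND operation:
Net:  01000001.11010010.10101100.00000000
Network: 65.210.172.0/23


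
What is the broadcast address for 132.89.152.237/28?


Network: 132.89.152.224/28
Host bits = 4
Set all host bits to 1:
Broadcast: 132.89.152.239
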